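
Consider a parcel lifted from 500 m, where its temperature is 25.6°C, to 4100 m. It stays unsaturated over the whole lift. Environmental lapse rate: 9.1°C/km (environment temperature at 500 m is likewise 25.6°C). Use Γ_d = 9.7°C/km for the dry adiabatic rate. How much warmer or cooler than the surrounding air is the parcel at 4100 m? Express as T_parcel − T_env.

Parcel:
  From 500 m to 4100 m (dry): cools by 9.7 × 3.6 = 34.92°C, giving -9.32°C.
Environment:
  From 500 m to 4100 m (environment): cools by 9.1 × 3.6 = 32.76°C, giving -7.16°C.
T_parcel − T_env = -9.32 − (-7.16) = -2.16°C

-2.16°C (parcel cooler than environment)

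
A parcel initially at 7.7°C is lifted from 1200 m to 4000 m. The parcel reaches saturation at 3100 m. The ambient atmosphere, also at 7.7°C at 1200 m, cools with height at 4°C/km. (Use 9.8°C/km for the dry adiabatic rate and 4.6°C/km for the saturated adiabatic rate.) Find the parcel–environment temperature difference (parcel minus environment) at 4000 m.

Parcel:
  From 1200 m to 3100 m (dry): cools by 9.8 × 1.9 = 18.62°C, giving -10.92°C.
  From 3100 m to 4000 m (saturated): cools by 4.6 × 0.9 = 4.14°C, giving -15.06°C.
Environment:
  From 1200 m to 4000 m (environment): cools by 4 × 2.8 = 11.2°C, giving -3.5°C.
T_parcel − T_env = -15.06 − (-3.5) = -11.56°C

-11.56°C (parcel cooler than environment)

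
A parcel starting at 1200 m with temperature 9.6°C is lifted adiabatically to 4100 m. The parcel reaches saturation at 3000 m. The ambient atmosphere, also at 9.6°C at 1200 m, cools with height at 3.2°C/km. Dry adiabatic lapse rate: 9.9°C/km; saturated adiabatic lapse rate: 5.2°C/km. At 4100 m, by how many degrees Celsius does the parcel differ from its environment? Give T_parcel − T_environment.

-14.26°C (parcel cooler than environment)

Parcel:
  1200 → 3000 m (dry, 9.9°C/km): ΔT = -9.9 × 1.8 = -17.82°C → T = -8.22°C
  3000 → 4100 m (saturated, 5.2°C/km): ΔT = -5.2 × 1.1 = -5.72°C → T = -13.94°C
Environment:
  1200 → 4100 m (environment, 3.2°C/km): ΔT = -3.2 × 2.9 = -9.28°C → T = 0.32°C
T_parcel − T_env = -13.94 − 0.32 = -14.26°C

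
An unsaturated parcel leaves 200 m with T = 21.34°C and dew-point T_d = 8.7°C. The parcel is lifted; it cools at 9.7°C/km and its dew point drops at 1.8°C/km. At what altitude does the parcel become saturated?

T and T_d converge at 9.7 − 1.8 = 7.9°C per km
Height above start = (21.34 − 8.7) / 7.9 = 1.6 km
LCL altitude = 200 m + 1600 m = 1800 m

1800 m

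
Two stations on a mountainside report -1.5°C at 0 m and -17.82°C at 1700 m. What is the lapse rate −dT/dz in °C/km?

Γ = −ΔT/Δz = (-1.5 − (-17.82)) / (1700 − 0) m
  = 16.32°C / 1.7 km = 9.6°C/km

9.6°C/km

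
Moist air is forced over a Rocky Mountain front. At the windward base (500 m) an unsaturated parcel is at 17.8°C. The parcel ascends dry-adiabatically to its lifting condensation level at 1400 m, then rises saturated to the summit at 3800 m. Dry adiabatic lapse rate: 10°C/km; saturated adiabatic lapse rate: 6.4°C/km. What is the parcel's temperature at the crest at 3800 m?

-6.56°C

From 500 m to 1400 m (dry): cools by 10 × 0.9 = 9°C, giving 8.8°C.
From 1400 m to 3800 m (saturated): cools by 6.4 × 2.4 = 15.36°C, giving -6.56°C.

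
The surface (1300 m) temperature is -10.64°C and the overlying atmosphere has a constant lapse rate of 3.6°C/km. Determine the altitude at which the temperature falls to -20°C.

Height above start = (-10.64 − (-20)) / 3.6 = 2.6 km
Altitude = 1300 m + 2600 m = 3900 m

3900 m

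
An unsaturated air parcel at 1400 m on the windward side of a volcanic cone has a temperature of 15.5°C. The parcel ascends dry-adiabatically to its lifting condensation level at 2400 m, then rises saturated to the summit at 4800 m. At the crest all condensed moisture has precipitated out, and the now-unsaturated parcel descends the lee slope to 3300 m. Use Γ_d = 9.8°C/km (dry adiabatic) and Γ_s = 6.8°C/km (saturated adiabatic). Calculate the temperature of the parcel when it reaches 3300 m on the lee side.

From 1400 m to 2400 m (dry): cools by 9.8 × 1 = 9.8°C, giving 5.7°C.
From 2400 m to 4800 m (saturated): cools by 6.8 × 2.4 = 16.32°C, giving -10.62°C.
From 4800 m to 3300 m (dry descent): warms by 9.8 × 1.5 = 14.7°C, giving 4.08°C.

4.08°C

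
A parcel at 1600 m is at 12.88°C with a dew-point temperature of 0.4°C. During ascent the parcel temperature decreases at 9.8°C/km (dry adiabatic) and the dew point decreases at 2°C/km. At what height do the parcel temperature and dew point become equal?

3200 m

T and T_d converge at 9.8 − 2 = 7.8°C per km
Height above start = (12.88 − 0.4) / 7.8 = 1.6 km
LCL altitude = 1600 m + 1600 m = 3200 m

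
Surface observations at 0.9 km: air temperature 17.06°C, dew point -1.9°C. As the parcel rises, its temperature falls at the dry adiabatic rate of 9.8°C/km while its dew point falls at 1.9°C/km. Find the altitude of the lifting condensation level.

3.3 km

T and T_d converge at 9.8 − 1.9 = 7.9°C per km
Height above start = (17.06 − (-1.9)) / 7.9 = 2.4 km
LCL altitude = 900 m + 2400 m = 3300 m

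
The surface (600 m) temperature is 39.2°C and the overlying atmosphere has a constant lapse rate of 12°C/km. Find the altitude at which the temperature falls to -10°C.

4700 m

Height above start = (39.2 − (-10)) / 12 = 4.1 km
Altitude = 600 m + 4100 m = 4700 m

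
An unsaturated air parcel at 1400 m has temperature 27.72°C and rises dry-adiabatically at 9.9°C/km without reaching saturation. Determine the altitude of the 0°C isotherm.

4200 m

Height above start = (27.72 − 0) / 9.9 = 2.8 km
Altitude = 1400 m + 2800 m = 4200 m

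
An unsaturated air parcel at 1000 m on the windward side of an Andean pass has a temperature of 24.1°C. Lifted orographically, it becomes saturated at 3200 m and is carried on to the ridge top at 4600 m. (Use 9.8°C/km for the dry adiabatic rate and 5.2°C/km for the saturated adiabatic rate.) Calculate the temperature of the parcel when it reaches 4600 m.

-4.74°C

1000 → 3200 m (dry, 9.8°C/km): ΔT = -9.8 × 2.2 = -21.56°C → T = 2.54°C
3200 → 4600 m (saturated, 5.2°C/km): ΔT = -5.2 × 1.4 = -7.28°C → T = -4.74°C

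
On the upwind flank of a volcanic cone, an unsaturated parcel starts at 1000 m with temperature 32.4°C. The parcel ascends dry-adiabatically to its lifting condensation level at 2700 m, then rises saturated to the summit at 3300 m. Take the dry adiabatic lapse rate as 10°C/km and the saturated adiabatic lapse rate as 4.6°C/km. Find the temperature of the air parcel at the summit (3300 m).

From 1000 m to 2700 m (dry): cools by 10 × 1.7 = 17°C, giving 15.4°C.
From 2700 m to 3300 m (saturated): cools by 4.6 × 0.6 = 2.76°C, giving 12.64°C.

12.64°C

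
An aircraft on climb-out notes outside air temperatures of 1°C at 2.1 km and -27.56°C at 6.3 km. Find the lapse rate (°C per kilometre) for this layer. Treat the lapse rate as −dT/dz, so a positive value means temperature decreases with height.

Γ = −ΔT/Δz = (1 − (-27.56)) / (6300 − 2100) m
  = 28.56°C / 4.2 km = 6.8°C/km

6.8°C/km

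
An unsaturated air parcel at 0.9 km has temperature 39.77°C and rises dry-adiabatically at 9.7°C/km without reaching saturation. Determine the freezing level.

Height above start = (39.77 − 0) / 9.7 = 4.1 km
Altitude = 900 m + 4100 m = 5000 m

5 km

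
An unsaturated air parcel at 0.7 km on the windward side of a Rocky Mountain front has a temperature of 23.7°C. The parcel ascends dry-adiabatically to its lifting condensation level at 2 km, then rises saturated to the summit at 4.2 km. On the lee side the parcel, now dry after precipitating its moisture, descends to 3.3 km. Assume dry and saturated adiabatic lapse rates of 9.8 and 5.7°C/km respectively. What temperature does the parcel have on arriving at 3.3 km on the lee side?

Dry to 2000 m: -9.8 × 1.3 km = -12.74°C, so T = 10.96°C.
Saturated to 4200 m: -5.7 × 2.2 km = -12.54°C, so T = -1.58°C.
Dry descent to 3300 m: +9.8 × 0.9 km = +8.82°C, so T = 7.24°C.

7.24°C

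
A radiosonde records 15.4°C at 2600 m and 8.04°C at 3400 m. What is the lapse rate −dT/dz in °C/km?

9.2°C/km

Γ = −ΔT/Δz = (15.4 − 8.04) / (3400 − 2600) m
  = 7.36°C / 0.8 km = 9.2°C/km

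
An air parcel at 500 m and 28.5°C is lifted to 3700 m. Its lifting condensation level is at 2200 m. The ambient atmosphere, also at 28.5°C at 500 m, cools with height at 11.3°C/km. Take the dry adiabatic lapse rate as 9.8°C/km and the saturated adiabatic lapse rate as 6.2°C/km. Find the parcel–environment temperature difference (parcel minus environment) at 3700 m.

+10.2°C (parcel warmer than environment)

Parcel:
  500 → 2200 m (dry, 9.8°C/km): ΔT = -9.8 × 1.7 = -16.66°C → T = 11.84°C
  2200 → 3700 m (saturated, 6.2°C/km): ΔT = -6.2 × 1.5 = -9.3°C → T = 2.54°C
Environment:
  500 → 3700 m (environment, 11.3°C/km): ΔT = -11.3 × 3.2 = -36.16°C → T = -7.66°C
T_parcel − T_env = 2.54 − (-7.66) = +10.2°C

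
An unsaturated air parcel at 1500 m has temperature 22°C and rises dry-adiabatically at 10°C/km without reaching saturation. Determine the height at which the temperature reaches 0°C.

Height above start = (22 − 0) / 10 = 2.2 km
Altitude = 1500 m + 2200 m = 3700 m

3700 m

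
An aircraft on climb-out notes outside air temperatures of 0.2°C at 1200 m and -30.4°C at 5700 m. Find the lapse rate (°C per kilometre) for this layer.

6.8°C/km

Γ = −ΔT/Δz = (0.2 − (-30.4)) / (5700 − 1200) m
  = 30.6°C / 4.5 km = 6.8°C/km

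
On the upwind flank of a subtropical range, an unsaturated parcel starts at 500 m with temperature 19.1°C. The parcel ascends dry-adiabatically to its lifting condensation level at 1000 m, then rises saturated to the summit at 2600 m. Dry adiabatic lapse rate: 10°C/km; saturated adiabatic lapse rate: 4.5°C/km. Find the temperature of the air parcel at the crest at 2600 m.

500 → 1000 m (dry, 10°C/km): ΔT = -10 × 0.5 = -5°C → T = 14.1°C
1000 → 2600 m (saturated, 4.5°C/km): ΔT = -4.5 × 1.6 = -7.2°C → T = 6.9°C

6.9°C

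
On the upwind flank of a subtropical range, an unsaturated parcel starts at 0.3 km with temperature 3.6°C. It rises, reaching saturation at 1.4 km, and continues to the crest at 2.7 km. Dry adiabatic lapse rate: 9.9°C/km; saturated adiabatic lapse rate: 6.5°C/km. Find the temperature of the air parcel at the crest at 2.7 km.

300–1400 m, dry: Δz = 1.1 km ⇒ ΔT = -10.89°C; T = -7.29°C
1400–2700 m, saturated: Δz = 1.3 km ⇒ ΔT = -8.45°C; T = -15.74°C

-15.74°C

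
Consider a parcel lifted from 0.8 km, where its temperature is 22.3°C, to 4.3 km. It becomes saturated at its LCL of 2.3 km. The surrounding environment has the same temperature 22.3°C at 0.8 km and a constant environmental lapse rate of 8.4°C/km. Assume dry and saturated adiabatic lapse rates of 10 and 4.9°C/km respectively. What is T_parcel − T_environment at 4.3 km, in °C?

+4.6°C (parcel warmer than environment)

Parcel:
  From 800 m to 2300 m (dry): cools by 10 × 1.5 = 15°C, giving 7.3°C.
  From 2300 m to 4300 m (saturated): cools by 4.9 × 2 = 9.8°C, giving -2.5°C.
Environment:
  From 800 m to 4300 m (environment): cools by 8.4 × 3.5 = 29.4°C, giving -7.1°C.
T_parcel − T_env = -2.5 − (-7.1) = +4.6°C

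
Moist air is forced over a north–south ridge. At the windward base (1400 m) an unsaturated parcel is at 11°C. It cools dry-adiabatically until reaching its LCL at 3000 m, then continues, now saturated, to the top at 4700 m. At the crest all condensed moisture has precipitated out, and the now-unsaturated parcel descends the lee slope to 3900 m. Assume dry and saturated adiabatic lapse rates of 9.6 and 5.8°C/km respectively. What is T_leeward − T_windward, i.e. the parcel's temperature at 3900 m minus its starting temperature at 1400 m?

-17.54°C

Dry to 3000 m: -9.6 × 1.6 km = -15.36°C, so T = -4.36°C.
Saturated to 4700 m: -5.8 × 1.7 km = -9.86°C, so T = -14.22°C.
Dry descent to 3900 m: +9.6 × 0.8 km = +7.68°C, so T = -6.54°C.
Net change vs windward start: -6.54 − 11 = -17.54°C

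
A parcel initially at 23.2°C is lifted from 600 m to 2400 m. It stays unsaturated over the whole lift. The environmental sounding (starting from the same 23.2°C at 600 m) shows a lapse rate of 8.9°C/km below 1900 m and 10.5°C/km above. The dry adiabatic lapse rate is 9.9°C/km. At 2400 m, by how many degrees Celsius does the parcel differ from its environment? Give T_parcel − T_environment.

Parcel:
  600–2400 m, dry: Δz = 1.8 km ⇒ ΔT = -17.82°C; T = 5.38°C
Environment:
  600–1900 m, environment, lower layer: Δz = 1.3 km ⇒ ΔT = -11.57°C; T = 11.63°C
  1900–2400 m, environment, upper layer: Δz = 0.5 km ⇒ ΔT = -5.25°C; T = 6.38°C
T_parcel − T_env = 5.38 − 6.38 = -1°C

-1°C (parcel cooler than environment)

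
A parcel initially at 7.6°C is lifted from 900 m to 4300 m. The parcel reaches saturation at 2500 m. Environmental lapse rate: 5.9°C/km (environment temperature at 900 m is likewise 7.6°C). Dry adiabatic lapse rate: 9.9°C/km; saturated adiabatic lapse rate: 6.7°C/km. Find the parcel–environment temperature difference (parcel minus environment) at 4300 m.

-7.84°C (parcel cooler than environment)

Parcel:
  900 → 2500 m (dry, 9.9°C/km): ΔT = -9.9 × 1.6 = -15.84°C → T = -8.24°C
  2500 → 4300 m (saturated, 6.7°C/km): ΔT = -6.7 × 1.8 = -12.06°C → T = -20.3°C
Environment:
  900 → 4300 m (environment, 5.9°C/km): ΔT = -5.9 × 3.4 = -20.06°C → T = -12.46°C
T_parcel − T_env = -20.3 − (-12.46) = -7.84°C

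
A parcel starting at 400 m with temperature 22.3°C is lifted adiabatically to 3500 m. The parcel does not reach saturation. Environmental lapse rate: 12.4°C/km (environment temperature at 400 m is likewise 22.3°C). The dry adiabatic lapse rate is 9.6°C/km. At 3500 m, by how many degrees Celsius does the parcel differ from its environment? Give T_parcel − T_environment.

+8.68°C (parcel warmer than environment)

Parcel:
  Dry to 3500 m: -9.6 × 3.1 km = -29.76°C, so T = -7.46°C.
Environment:
  Environment to 3500 m: -12.4 × 3.1 km = -38.44°C, so T = -16.14°C.
T_parcel − T_env = -7.46 − (-16.14) = +8.68°C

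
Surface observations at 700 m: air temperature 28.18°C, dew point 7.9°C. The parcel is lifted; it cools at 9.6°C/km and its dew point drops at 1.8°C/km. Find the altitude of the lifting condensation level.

3300 m

T and T_d converge at 9.6 − 1.8 = 7.8°C per km
Height above start = (28.18 − 7.9) / 7.8 = 2.6 km
LCL altitude = 700 m + 2600 m = 3300 m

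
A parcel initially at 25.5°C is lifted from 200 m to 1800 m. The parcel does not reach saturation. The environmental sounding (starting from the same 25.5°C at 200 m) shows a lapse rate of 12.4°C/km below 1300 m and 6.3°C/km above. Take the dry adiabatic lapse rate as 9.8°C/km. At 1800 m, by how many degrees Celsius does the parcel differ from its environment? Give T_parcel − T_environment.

Parcel:
  From 200 m to 1800 m (dry): cools by 9.8 × 1.6 = 15.68°C, giving 9.82°C.
Environment:
  From 200 m to 1300 m (environment, lower layer): cools by 12.4 × 1.1 = 13.64°C, giving 11.86°C.
  From 1300 m to 1800 m (environment, upper layer): cools by 6.3 × 0.5 = 3.15°C, giving 8.71°C.
T_parcel − T_env = 9.82 − 8.71 = +1.11°C

+1.11°C (parcel warmer than environment)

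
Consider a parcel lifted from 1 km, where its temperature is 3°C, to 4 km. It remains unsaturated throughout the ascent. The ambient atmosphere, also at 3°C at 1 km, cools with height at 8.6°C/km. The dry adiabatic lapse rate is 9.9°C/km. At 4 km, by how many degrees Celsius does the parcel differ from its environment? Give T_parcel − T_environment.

-3.9°C (parcel cooler than environment)

Parcel:
  1000–4000 m, dry: Δz = 3 km ⇒ ΔT = -29.7°C; T = -26.7°C
Environment:
  1000–4000 m, environment: Δz = 3 km ⇒ ΔT = -25.8°C; T = -22.8°C
T_parcel − T_env = -26.7 − (-22.8) = -3.9°C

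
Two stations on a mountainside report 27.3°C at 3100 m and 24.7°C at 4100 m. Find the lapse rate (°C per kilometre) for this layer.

2.6°C/km

Γ = −ΔT/Δz = (27.3 − 24.7) / (4100 − 3100) m
  = 2.6°C / 1 km = 2.6°C/km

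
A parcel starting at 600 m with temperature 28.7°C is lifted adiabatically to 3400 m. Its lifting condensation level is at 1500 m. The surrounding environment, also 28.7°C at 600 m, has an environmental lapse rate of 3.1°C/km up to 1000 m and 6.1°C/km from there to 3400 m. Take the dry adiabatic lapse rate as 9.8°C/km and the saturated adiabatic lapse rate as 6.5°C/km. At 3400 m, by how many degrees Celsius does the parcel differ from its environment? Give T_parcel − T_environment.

Parcel:
  Dry to 1500 m: -9.8 × 0.9 km = -8.82°C, so T = 19.88°C.
  Saturated to 3400 m: -6.5 × 1.9 km = -12.35°C, so T = 7.53°C.
Environment:
  Environment, lower layer to 1000 m: -3.1 × 0.4 km = -1.24°C, so T = 27.46°C.
  Environment, upper layer to 3400 m: -6.1 × 2.4 km = -14.64°C, so T = 12.82°C.
T_parcel − T_env = 7.53 − 12.82 = -5.29°C

-5.29°C (parcel cooler than environment)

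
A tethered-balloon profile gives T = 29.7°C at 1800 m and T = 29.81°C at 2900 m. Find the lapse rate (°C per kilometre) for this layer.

Γ = −ΔT/Δz = (29.7 − 29.81) / (2900 − 1800) m
  = -0.11°C / 1.1 km = -0.1°C/km

-0.1°C/km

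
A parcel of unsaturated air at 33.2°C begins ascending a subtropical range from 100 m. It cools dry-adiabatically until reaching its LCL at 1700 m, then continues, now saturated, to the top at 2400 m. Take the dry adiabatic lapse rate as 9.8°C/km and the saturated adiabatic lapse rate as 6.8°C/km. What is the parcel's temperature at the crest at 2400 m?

From 100 m to 1700 m (dry): cools by 9.8 × 1.6 = 15.68°C, giving 17.52°C.
From 1700 m to 2400 m (saturated): cools by 6.8 × 0.7 = 4.76°C, giving 12.76°C.

12.76°C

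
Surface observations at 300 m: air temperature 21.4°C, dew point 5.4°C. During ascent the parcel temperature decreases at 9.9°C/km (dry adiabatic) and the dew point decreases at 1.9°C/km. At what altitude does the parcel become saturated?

2300 m

T and T_d converge at 9.9 − 1.9 = 8°C per km
Height above start = (21.4 − 5.4) / 8 = 2 km
LCL altitude = 300 m + 2000 m = 2300 m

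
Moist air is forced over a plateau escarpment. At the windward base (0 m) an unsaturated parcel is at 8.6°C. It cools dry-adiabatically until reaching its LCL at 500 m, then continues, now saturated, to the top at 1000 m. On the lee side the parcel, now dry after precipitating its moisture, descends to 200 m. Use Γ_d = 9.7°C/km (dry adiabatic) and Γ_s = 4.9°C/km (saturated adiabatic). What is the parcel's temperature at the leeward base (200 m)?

9.06°C

Dry to 500 m: -9.7 × 0.5 km = -4.85°C, so T = 3.75°C.
Saturated to 1000 m: -4.9 × 0.5 km = -2.45°C, so T = 1.3°C.
Dry descent to 200 m: +9.7 × 0.8 km = +7.76°C, so T = 9.06°C.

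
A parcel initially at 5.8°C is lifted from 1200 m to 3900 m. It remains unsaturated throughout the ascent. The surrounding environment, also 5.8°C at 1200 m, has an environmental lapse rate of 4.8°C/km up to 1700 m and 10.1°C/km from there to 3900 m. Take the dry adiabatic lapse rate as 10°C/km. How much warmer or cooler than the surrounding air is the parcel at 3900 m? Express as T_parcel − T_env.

-2.38°C (parcel cooler than environment)

Parcel:
  1200 → 3900 m (dry, 10°C/km): ΔT = -10 × 2.7 = -27°C → T = -21.2°C
Environment:
  1200 → 1700 m (environment, lower layer, 4.8°C/km): ΔT = -4.8 × 0.5 = -2.4°C → T = 3.4°C
  1700 → 3900 m (environment, upper layer, 10.1°C/km): ΔT = -10.1 × 2.2 = -22.22°C → T = -18.82°C
T_parcel − T_env = -21.2 − (-18.82) = -2.38°C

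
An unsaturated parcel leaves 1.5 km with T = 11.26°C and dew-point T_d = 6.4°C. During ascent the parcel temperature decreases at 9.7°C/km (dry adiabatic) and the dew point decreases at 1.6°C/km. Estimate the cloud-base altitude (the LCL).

2.1 km

T and T_d converge at 9.7 − 1.6 = 8.1°C per km
Height above start = (11.26 − 6.4) / 8.1 = 0.6 km
LCL altitude = 1500 m + 600 m = 2100 m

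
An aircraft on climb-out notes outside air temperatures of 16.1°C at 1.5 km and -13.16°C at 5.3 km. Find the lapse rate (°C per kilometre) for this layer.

7.7°C/km

Γ = −ΔT/Δz = (16.1 − (-13.16)) / (5300 − 1500) m
  = 29.26°C / 3.8 km = 7.7°C/km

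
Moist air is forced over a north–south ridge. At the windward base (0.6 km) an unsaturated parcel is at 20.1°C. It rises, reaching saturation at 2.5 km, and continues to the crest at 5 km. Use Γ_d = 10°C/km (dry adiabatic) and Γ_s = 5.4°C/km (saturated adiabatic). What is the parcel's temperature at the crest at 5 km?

From 600 m to 2500 m (dry): cools by 10 × 1.9 = 19°C, giving 1.1°C.
From 2500 m to 5000 m (saturated): cools by 5.4 × 2.5 = 13.5°C, giving -12.4°C.

-12.4°C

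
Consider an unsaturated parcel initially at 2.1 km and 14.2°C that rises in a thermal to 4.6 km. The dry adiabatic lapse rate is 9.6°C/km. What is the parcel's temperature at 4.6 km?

From 2100 m to 4600 m (dry adiabatic): cools by 9.6 × 2.5 = 24°C, giving -9.8°C.

-9.8°C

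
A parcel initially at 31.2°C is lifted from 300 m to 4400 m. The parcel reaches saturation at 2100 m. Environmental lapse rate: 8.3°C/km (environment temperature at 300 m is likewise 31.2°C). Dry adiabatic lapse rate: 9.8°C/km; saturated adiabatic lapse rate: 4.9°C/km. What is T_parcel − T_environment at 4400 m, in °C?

+5.12°C (parcel warmer than environment)

Parcel:
  From 300 m to 2100 m (dry): cools by 9.8 × 1.8 = 17.64°C, giving 13.56°C.
  From 2100 m to 4400 m (saturated): cools by 4.9 × 2.3 = 11.27°C, giving 2.29°C.
Environment:
  From 300 m to 4400 m (environment): cools by 8.3 × 4.1 = 34.03°C, giving -2.83°C.
T_parcel − T_env = 2.29 − (-2.83) = +5.12°C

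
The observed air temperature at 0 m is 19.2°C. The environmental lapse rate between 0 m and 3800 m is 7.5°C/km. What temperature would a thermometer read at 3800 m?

-9.3°C

Environmental to 3800 m: -7.5 × 3.8 km = -28.5°C, so T = -9.3°C.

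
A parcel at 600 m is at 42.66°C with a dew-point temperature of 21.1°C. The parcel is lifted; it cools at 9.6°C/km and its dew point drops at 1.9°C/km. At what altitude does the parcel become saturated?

T and T_d converge at 9.6 − 1.9 = 7.7°C per km
Height above start = (42.66 − 21.1) / 7.7 = 2.8 km
LCL altitude = 600 m + 2800 m = 3400 m

3400 m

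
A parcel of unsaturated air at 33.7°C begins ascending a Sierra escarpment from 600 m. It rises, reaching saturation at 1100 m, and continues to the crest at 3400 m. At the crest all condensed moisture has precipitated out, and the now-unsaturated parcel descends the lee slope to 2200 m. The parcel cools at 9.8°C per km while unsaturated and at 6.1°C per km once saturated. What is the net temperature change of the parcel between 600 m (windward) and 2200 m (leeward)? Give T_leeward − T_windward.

-7.17°C

600 → 1100 m (dry, 9.8°C/km): ΔT = -9.8 × 0.5 = -4.9°C → T = 28.8°C
1100 → 3400 m (saturated, 6.1°C/km): ΔT = -6.1 × 2.3 = -14.03°C → T = 14.77°C
3400 → 2200 m (dry descent, 9.8°C/km): ΔT = +9.8 × 1.2 = +11.76°C → T = 26.53°C
Net change vs windward start: 26.53 − 33.7 = -7.17°C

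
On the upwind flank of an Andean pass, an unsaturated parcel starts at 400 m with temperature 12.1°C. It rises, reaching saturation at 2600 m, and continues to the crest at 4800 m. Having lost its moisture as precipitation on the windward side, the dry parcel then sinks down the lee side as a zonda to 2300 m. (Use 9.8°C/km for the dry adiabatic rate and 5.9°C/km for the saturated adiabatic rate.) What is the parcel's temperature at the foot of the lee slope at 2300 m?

400 → 2600 m (dry, 9.8°C/km): ΔT = -9.8 × 2.2 = -21.56°C → T = -9.46°C
2600 → 4800 m (saturated, 5.9°C/km): ΔT = -5.9 × 2.2 = -12.98°C → T = -22.44°C
4800 → 2300 m (dry descent, 9.8°C/km): ΔT = +9.8 × 2.5 = +24.5°C → T = 2.06°C

2.06°C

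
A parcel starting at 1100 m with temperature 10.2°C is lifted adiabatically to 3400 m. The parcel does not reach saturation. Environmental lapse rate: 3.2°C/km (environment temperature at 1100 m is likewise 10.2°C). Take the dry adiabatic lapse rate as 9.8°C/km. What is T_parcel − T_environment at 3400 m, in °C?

Parcel:
  1100 → 3400 m (dry, 9.8°C/km): ΔT = -9.8 × 2.3 = -22.54°C → T = -12.34°C
Environment:
  1100 → 3400 m (environment, 3.2°C/km): ΔT = -3.2 × 2.3 = -7.36°C → T = 2.84°C
T_parcel − T_env = -12.34 − 2.84 = -15.18°C

-15.18°C (parcel cooler than environment)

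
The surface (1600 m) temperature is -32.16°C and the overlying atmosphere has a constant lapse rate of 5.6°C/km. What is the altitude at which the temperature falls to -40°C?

Height above start = (-32.16 − (-40)) / 5.6 = 1.4 km
Altitude = 1600 m + 1400 m = 3000 m

3000 m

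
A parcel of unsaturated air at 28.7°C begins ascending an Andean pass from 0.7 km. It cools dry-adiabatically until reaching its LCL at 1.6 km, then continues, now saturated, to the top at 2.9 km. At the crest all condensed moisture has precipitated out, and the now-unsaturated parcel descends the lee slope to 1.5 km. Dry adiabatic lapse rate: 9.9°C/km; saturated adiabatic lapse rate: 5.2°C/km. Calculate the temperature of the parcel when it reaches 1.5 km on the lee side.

26.89°C

700–1600 m, dry: Δz = 0.9 km ⇒ ΔT = -8.91°C; T = 19.79°C
1600–2900 m, saturated: Δz = 1.3 km ⇒ ΔT = -6.76°C; T = 13.03°C
2900–1500 m, dry descent: Δz = 1.4 km ⇒ ΔT = +13.86°C; T = 26.89°C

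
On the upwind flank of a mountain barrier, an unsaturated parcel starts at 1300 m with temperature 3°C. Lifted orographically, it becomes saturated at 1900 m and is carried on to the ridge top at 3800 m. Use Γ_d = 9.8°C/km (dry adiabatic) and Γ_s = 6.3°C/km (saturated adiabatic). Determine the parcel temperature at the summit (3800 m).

-14.85°C

From 1300 m to 1900 m (dry): cools by 9.8 × 0.6 = 5.88°C, giving -2.88°C.
From 1900 m to 3800 m (saturated): cools by 6.3 × 1.9 = 11.97°C, giving -14.85°C.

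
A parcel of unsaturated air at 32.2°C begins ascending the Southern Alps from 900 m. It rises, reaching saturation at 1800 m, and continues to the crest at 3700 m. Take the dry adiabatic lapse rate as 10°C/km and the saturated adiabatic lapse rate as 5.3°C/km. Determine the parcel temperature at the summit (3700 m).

900 → 1800 m (dry, 10°C/km): ΔT = -10 × 0.9 = -9°C → T = 23.2°C
1800 → 3700 m (saturated, 5.3°C/km): ΔT = -5.3 × 1.9 = -10.07°C → T = 13.13°C

13.13°C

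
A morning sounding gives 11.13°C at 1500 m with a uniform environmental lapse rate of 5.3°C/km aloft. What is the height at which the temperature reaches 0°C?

Height above start = (11.13 − 0) / 5.3 = 2.1 km
Altitude = 1500 m + 2100 m = 3600 m

3600 m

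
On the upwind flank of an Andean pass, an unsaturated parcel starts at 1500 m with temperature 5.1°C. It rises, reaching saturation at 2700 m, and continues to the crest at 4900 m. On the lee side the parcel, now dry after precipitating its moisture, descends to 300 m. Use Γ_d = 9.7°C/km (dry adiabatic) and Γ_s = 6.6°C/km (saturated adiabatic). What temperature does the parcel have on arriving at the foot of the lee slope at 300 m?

23.56°C

From 1500 m to 2700 m (dry): cools by 9.7 × 1.2 = 11.64°C, giving -6.54°C.
From 2700 m to 4900 m (saturated): cools by 6.6 × 2.2 = 14.52°C, giving -21.06°C.
From 4900 m to 300 m (dry descent): warms by 9.7 × 4.6 = 44.62°C, giving 23.56°C.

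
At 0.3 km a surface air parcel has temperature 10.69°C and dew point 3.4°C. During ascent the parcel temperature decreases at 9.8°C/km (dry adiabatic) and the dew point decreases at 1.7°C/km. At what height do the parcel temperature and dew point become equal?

T and T_d converge at 9.8 − 1.7 = 8.1°C per km
Height above start = (10.69 − 3.4) / 8.1 = 0.9 km
LCL altitude = 300 m + 900 m = 1200 m

1.2 km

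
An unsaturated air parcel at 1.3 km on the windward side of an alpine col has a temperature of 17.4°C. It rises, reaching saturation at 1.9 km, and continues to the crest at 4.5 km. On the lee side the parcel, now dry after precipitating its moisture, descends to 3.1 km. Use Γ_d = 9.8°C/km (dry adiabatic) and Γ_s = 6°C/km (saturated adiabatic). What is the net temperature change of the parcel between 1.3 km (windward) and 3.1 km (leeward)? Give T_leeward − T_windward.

From 1300 m to 1900 m (dry): cools by 9.8 × 0.6 = 5.88°C, giving 11.52°C.
From 1900 m to 4500 m (saturated): cools by 6 × 2.6 = 15.6°C, giving -4.08°C.
From 4500 m to 3100 m (dry descent): warms by 9.8 × 1.4 = 13.72°C, giving 9.64°C.
Net change vs windward start: 9.64 − 17.4 = -7.76°C

-7.76°C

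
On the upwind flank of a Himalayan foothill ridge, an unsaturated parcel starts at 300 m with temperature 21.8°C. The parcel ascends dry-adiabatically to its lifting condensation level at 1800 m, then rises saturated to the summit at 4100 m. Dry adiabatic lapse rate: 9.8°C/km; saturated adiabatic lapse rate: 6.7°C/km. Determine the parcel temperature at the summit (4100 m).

300 → 1800 m (dry, 9.8°C/km): ΔT = -9.8 × 1.5 = -14.7°C → T = 7.1°C
1800 → 4100 m (saturated, 6.7°C/km): ΔT = -6.7 × 2.3 = -15.41°C → T = -8.31°C

-8.31°C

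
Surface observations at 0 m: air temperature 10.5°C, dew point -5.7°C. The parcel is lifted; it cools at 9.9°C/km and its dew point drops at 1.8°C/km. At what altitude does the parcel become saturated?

T and T_d converge at 9.9 − 1.8 = 8.1°C per km
Height above start = (10.5 − (-5.7)) / 8.1 = 2 km
LCL altitude = 0 m + 2000 m = 2000 m

2000 m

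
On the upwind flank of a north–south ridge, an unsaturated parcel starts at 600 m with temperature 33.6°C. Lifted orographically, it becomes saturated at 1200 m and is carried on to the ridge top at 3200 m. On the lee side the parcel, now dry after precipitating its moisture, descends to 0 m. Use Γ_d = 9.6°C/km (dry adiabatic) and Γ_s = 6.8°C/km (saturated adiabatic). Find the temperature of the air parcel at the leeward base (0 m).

Dry to 1200 m: -9.6 × 0.6 km = -5.76°C, so T = 27.84°C.
Saturated to 3200 m: -6.8 × 2 km = -13.6°C, so T = 14.24°C.
Dry descent to 0 m: +9.6 × 3.2 km = +30.72°C, so T = 44.96°C.

44.96°C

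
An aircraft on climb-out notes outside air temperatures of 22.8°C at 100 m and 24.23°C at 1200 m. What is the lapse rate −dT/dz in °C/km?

Γ = −ΔT/Δz = (22.8 − 24.23) / (1200 − 100) m
  = -1.43°C / 1.1 km = -1.3°C/km

-1.3°C/km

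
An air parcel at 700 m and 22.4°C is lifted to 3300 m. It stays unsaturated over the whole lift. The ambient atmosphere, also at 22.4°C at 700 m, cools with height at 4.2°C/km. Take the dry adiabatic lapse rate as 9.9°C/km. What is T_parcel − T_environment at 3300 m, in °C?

Parcel:
  700 → 3300 m (dry, 9.9°C/km): ΔT = -9.9 × 2.6 = -25.74°C → T = -3.34°C
Environment:
  700 → 3300 m (environment, 4.2°C/km): ΔT = -4.2 × 2.6 = -10.92°C → T = 11.48°C
T_parcel − T_env = -3.34 − 11.48 = -14.82°C

-14.82°C (parcel cooler than environment)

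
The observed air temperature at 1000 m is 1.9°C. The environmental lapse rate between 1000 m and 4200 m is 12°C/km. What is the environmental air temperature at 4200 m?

-36.5°C

Environmental to 4200 m: -12 × 3.2 km = -38.4°C, so T = -36.5°C.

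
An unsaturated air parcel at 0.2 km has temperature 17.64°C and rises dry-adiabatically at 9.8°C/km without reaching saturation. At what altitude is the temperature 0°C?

Height above start = (17.64 − 0) / 9.8 = 1.8 km
Altitude = 200 m + 1800 m = 2000 m

2 km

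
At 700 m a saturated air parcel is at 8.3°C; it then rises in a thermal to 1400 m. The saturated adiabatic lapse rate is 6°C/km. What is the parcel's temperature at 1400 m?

700–1400 m, saturated adiabatic: Δz = 0.7 km ⇒ ΔT = -4.2°C; T = 4.1°C

4.1°C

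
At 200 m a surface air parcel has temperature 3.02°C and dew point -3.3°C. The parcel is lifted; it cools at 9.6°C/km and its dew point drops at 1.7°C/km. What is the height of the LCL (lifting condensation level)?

T and T_d converge at 9.6 − 1.7 = 7.9°C per km
Height above start = (3.02 − (-3.3)) / 7.9 = 0.8 km
LCL altitude = 200 m + 800 m = 1000 m

1000 m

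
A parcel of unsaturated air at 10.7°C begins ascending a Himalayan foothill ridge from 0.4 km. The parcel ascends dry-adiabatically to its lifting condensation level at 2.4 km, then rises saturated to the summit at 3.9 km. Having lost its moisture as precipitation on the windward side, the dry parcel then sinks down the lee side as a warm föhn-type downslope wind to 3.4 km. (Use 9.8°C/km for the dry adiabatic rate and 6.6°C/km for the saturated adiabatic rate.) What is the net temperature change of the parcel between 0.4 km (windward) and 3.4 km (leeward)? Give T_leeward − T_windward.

-24.6°C

From 400 m to 2400 m (dry): cools by 9.8 × 2 = 19.6°C, giving -8.9°C.
From 2400 m to 3900 m (saturated): cools by 6.6 × 1.5 = 9.9°C, giving -18.8°C.
From 3900 m to 3400 m (dry descent): warms by 9.8 × 0.5 = 4.9°C, giving -13.9°C.
Net change vs windward start: -13.9 − 10.7 = -24.6°C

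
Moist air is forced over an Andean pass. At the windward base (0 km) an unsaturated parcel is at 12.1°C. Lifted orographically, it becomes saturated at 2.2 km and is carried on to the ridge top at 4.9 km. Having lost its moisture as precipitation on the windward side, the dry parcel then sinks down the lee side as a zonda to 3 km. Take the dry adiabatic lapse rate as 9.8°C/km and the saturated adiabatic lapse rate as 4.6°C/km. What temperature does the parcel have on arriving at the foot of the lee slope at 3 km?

0–2200 m, dry: Δz = 2.2 km ⇒ ΔT = -21.56°C; T = -9.46°C
2200–4900 m, saturated: Δz = 2.7 km ⇒ ΔT = -12.42°C; T = -21.88°C
4900–3000 m, dry descent: Δz = 1.9 km ⇒ ΔT = +18.62°C; T = -3.26°C

-3.26°C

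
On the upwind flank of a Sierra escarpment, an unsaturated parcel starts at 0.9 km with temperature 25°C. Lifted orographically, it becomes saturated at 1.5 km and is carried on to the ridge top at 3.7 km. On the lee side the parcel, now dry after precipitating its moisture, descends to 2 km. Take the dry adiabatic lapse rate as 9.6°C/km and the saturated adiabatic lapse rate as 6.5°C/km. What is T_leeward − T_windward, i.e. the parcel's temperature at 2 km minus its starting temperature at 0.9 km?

-3.74°C

900 → 1500 m (dry, 9.6°C/km): ΔT = -9.6 × 0.6 = -5.76°C → T = 19.24°C
1500 → 3700 m (saturated, 6.5°C/km): ΔT = -6.5 × 2.2 = -14.3°C → T = 4.94°C
3700 → 2000 m (dry descent, 9.6°C/km): ΔT = +9.6 × 1.7 = +16.32°C → T = 21.26°C
Net change vs windward start: 21.26 − 25 = -3.74°C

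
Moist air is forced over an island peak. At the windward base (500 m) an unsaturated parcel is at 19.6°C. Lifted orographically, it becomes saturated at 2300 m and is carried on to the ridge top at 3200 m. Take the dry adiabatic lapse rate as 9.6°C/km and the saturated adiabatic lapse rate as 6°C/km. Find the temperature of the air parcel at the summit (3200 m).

Dry to 2300 m: -9.6 × 1.8 km = -17.28°C, so T = 2.32°C.
Saturated to 3200 m: -6 × 0.9 km = -5.4°C, so T = -3.08°C.

-3.08°C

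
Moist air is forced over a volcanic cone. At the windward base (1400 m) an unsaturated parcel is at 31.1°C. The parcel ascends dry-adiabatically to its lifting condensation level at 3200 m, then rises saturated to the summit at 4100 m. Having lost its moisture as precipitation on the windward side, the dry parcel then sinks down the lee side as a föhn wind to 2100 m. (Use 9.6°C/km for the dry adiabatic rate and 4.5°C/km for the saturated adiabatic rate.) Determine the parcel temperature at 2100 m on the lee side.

1400–3200 m, dry: Δz = 1.8 km ⇒ ΔT = -17.28°C; T = 13.82°C
3200–4100 m, saturated: Δz = 0.9 km ⇒ ΔT = -4.05°C; T = 9.77°C
4100–2100 m, dry descent: Δz = 2 km ⇒ ΔT = +19.2°C; T = 28.97°C

28.97°C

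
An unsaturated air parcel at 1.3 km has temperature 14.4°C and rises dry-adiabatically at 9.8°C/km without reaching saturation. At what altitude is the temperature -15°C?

4.3 km

Height above start = (14.4 − (-15)) / 9.8 = 3 km
Altitude = 1300 m + 3000 m = 4300 m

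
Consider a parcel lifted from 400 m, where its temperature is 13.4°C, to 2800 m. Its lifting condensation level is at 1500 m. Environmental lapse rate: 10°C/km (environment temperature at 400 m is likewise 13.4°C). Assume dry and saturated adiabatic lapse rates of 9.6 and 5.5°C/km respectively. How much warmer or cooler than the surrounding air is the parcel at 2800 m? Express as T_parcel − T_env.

Parcel:
  400–1500 m, dry: Δz = 1.1 km ⇒ ΔT = -10.56°C; T = 2.84°C
  1500–2800 m, saturated: Δz = 1.3 km ⇒ ΔT = -7.15°C; T = -4.31°C
Environment:
  400–2800 m, environment: Δz = 2.4 km ⇒ ΔT = -24°C; T = -10.6°C
T_parcel − T_env = -4.31 − (-10.6) = +6.29°C

+6.29°C (parcel warmer than environment)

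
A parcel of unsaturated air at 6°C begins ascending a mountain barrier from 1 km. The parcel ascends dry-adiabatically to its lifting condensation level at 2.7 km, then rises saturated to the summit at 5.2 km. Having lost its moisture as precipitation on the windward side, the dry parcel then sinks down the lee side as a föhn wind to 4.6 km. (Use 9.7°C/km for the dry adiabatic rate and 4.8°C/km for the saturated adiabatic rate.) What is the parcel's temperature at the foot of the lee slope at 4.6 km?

-16.67°C

1000–2700 m, dry: Δz = 1.7 km ⇒ ΔT = -16.49°C; T = -10.49°C
2700–5200 m, saturated: Δz = 2.5 km ⇒ ΔT = -12°C; T = -22.49°C
5200–4600 m, dry descent: Δz = 0.6 km ⇒ ΔT = +5.82°C; T = -16.67°C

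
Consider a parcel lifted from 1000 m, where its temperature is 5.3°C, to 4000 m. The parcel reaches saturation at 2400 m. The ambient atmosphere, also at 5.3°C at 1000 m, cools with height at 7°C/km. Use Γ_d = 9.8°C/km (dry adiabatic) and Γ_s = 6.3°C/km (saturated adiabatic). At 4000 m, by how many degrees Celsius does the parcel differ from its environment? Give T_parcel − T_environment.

-2.8°C (parcel cooler than environment)

Parcel:
  Dry to 2400 m: -9.8 × 1.4 km = -13.72°C, so T = -8.42°C.
  Saturated to 4000 m: -6.3 × 1.6 km = -10.08°C, so T = -18.5°C.
Environment:
  Environment to 4000 m: -7 × 3 km = -21°C, so T = -15.7°C.
T_parcel − T_env = -18.5 − (-15.7) = -2.8°C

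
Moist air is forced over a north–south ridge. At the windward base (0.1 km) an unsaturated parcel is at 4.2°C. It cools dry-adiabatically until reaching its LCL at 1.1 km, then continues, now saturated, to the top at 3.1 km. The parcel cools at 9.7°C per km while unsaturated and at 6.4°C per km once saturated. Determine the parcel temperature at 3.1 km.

100 → 1100 m (dry, 9.7°C/km): ΔT = -9.7 × 1 = -9.7°C → T = -5.5°C
1100 → 3100 m (saturated, 6.4°C/km): ΔT = -6.4 × 2 = -12.8°C → T = -18.3°C

-18.3°C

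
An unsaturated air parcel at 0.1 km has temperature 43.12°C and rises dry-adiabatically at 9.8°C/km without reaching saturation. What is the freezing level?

4.5 km

Height above start = (43.12 − 0) / 9.8 = 4.4 km
Altitude = 100 m + 4400 m = 4500 m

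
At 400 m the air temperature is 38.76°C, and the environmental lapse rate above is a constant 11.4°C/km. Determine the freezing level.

Height above start = (38.76 − 0) / 11.4 = 3.4 km
Altitude = 400 m + 3400 m = 3800 m

3800 m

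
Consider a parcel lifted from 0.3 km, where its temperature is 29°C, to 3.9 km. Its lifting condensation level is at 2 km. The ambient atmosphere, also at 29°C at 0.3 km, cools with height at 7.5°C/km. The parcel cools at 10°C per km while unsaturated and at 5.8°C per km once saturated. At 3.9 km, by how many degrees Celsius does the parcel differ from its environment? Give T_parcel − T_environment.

-1.02°C (parcel cooler than environment)

Parcel:
  300 → 2000 m (dry, 10°C/km): ΔT = -10 × 1.7 = -17°C → T = 12°C
  2000 → 3900 m (saturated, 5.8°C/km): ΔT = -5.8 × 1.9 = -11.02°C → T = 0.98°C
Environment:
  300 → 3900 m (environment, 7.5°C/km): ΔT = -7.5 × 3.6 = -27°C → T = 2°C
T_parcel − T_env = 0.98 − 2 = -1.02°C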